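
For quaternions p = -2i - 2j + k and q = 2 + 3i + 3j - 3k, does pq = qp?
No: pq = 15 - i - 7j + 2k ≠ 15 - 7i - j + 2k = qp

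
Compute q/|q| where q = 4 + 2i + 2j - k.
0.8 + 0.4i + 0.4j - 0.2k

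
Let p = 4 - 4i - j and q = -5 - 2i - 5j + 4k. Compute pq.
-33 + 8i + j + 34k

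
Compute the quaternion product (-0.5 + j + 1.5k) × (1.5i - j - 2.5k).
4.75 - 1.75i + 2.75j - 0.25k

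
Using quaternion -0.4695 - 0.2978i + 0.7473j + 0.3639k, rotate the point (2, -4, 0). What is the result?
(-0.35, -3.805, -2.324)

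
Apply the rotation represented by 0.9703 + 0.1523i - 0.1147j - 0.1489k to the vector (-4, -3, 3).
(-5.283, -2.216, 1.084)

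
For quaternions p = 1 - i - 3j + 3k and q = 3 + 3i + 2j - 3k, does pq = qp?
No: pq = 21 + 3i - j + 13k ≠ 21 - 3i - 13j - k = qp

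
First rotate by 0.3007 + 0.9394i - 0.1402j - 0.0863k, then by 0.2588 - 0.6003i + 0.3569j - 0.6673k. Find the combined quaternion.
0.6342 - 0.0617i - 0.6076j - 0.4741k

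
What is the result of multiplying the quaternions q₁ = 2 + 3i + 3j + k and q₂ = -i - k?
4 - 5i + 2j + k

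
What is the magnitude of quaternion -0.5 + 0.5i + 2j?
2.121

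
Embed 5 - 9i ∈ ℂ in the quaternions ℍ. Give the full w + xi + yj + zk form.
5 - 9i + 0j + 0k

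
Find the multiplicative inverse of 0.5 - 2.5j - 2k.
0.0476 + 0.2381j + 0.1905k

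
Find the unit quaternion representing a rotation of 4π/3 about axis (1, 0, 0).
-0.5 + 0.866i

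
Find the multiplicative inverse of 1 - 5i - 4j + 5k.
0.0149 + 0.0746i + 0.0597j - 0.0746k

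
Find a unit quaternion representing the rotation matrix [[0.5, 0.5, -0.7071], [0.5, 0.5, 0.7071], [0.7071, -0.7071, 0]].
0.7071 - 0.5i - 0.5j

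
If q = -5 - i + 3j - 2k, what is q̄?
-5 + i - 3j + 2k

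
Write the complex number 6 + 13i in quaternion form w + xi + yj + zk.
6 + 13i + 0j + 0k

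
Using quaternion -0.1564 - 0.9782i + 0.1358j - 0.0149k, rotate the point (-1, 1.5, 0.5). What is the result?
(-1.375, -1.265, -0.094)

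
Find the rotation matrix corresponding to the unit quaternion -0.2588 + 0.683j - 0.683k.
[[-0.866, -0.3535, -0.3535], [0.3535, 0.067, -0.933], [0.3535, -0.933, 0.067]]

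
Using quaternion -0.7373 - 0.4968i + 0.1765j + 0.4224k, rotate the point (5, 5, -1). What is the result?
(5.822, -2.66, 3.167)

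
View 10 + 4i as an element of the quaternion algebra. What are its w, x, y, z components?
10 + 4i + 0j + 0k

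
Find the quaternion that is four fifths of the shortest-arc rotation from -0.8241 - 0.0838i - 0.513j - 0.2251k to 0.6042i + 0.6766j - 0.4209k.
-0.2161 - 0.559i - 0.7359j + 0.3151k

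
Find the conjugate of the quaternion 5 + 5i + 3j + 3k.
5 - 5i - 3j - 3k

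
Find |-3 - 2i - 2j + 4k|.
√33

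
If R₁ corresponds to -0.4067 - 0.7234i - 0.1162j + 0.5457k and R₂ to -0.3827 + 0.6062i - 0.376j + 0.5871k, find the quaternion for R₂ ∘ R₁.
0.2301 - 0.1067i - 0.5581j - 0.7901k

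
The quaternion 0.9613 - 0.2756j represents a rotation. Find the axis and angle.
axis = (0, -1, 0), θ = 32°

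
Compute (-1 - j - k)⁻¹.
-0.3333 + 0.3333j + 0.3333k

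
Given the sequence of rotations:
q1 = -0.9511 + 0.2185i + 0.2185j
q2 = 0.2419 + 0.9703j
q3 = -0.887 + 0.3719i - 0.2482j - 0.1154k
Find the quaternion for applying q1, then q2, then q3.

q2 · q1 = -0.4421 + 0.0529i - 0.87j - 0.212k
q3 · q2 · q1 = 0.1321 - 0.2591i + 0.9542j - 0.0714k
0.1321 - 0.2591i + 0.9542j - 0.0714k


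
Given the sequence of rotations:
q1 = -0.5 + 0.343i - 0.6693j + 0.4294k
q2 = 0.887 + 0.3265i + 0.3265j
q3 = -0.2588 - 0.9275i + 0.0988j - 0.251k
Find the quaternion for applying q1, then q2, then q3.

q2 · q1 = -0.337 + 0.2812i - 0.8971j + 0.0504k
q3 · q2 · q1 = 0.4493 + 0.0196i + 0.175j + 0.8758k
0.4493 + 0.0196i + 0.175j + 0.8758k


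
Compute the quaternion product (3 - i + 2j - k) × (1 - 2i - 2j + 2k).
7 - 5i + 11k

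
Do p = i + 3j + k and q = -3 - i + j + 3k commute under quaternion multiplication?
No: pq = -5 + 5i - 13j + k ≠ -5 - 11i - 5j - 7k = qp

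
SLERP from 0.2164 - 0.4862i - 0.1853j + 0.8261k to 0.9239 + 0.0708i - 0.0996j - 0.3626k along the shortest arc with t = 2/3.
-0.6657 - 0.287i - 0.0043j + 0.6888k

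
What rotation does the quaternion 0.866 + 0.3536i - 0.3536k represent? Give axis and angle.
axis = (√2/2, 0, -√2/2), θ = π/3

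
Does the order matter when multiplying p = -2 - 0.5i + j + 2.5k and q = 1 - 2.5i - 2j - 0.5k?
Yes: pq = 9i - 1.5j + 7k ≠ 11.5j = qp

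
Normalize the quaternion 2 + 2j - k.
0.6667 + 0.6667j - 0.3333k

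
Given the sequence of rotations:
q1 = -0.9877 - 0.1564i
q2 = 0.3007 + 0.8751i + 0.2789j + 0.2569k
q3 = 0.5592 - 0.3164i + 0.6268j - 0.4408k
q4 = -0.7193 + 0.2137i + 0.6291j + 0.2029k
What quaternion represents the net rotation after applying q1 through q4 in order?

q2 · q1 = -0.1601 - 0.9114i - 0.3156j - 0.2101k
q3 · q2 · q1 = -0.2727 - 0.7298i + 0.0584j + 0.6242k
q4 · q3 · q2 · q1 = 0.1887 + 0.8475i - 0.495j - 0.0327k
0.1887 + 0.8475i - 0.495j - 0.0327k


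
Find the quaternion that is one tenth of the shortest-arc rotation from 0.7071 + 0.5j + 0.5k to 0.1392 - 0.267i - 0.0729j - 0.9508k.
0.6483 + 0.0335i + 0.4799j + 0.5901k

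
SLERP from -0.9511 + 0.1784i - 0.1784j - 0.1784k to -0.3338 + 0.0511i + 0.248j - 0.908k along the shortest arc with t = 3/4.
-0.5666 + 0.0968i + 0.1502j - 0.8044k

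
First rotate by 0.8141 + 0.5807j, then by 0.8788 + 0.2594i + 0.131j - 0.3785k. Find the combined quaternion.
0.6394 + 0.431i + 0.617j - 0.1575k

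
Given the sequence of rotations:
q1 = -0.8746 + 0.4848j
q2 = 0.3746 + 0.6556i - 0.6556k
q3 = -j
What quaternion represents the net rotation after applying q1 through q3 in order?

q2 · q1 = -0.3276 - 0.2556i + 0.1816j + 0.8912k
q3 · q2 · q1 = 0.1816 - 0.8912i + 0.3276j - 0.2556k
0.1816 - 0.8912i + 0.3276j - 0.2556k


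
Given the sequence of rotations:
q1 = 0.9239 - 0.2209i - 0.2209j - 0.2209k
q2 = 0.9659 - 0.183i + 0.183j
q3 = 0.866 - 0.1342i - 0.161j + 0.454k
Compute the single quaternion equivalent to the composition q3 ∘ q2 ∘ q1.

q2 · q1 = 0.8924 - 0.4229i - 0.0847j - 0.1325k
q3 · q2 · q1 = 0.7626 - 0.4262i - 0.4268j + 0.2337k
0.7626 - 0.4262i - 0.4268j + 0.2337k


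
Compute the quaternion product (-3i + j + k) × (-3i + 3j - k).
-11 - 4i - 6j - 6k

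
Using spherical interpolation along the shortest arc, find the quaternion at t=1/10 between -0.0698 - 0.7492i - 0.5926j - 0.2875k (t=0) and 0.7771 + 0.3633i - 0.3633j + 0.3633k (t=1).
-0.1745 - 0.7702i - 0.5193j - 0.3265k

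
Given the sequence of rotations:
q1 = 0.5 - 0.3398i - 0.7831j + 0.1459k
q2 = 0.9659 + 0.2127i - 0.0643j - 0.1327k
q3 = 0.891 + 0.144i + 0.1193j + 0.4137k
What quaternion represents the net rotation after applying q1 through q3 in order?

q2 · q1 = 0.5242 - 0.3352i - 0.7745j - 0.1138k
q3 · q2 · q1 = 0.6548 + 0.0837i - 0.7498j + 0.0439k
0.6548 + 0.0837i - 0.7498j + 0.0439k


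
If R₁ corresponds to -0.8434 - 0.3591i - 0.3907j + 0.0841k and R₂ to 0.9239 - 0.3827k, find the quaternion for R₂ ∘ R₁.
-0.747 - 0.4813i - 0.2235j + 0.4005k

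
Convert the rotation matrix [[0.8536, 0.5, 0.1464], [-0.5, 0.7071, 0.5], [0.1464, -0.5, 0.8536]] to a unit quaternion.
0.9239 - 0.2706i - 0.2706k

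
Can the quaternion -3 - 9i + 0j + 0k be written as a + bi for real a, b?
Yes. The quaternion -3 - 9i has j- and k-coefficients y = z = 0, so it lies in the complex subalgebra spanned by 1 and i.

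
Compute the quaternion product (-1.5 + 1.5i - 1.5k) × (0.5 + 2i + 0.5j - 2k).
-6.75 - 1.5i - 0.75j + 3k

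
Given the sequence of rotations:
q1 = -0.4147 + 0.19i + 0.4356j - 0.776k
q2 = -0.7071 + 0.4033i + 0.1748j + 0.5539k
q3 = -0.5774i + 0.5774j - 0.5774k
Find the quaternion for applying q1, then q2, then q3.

q2 · q1 = 0.5703 - 0.6785i + 0.0377j + 0.4615k
q3 · q2 · q1 = -0.1471 - 0.0411i + 0.9875j + 0.0407k
-0.1471 - 0.0411i + 0.9875j + 0.0407k


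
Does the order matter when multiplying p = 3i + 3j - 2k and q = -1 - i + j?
Yes: pq = -i - j + 8k ≠ -5i - 5j - 4k = qp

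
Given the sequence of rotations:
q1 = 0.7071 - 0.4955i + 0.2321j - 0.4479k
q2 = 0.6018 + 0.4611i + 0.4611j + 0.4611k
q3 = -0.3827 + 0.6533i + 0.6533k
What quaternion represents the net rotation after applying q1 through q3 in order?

q2 · q1 = 0.7535 - 0.2857i + 0.4438j + 0.392k
q3 · q2 · q1 = -0.3578 + 0.3117i - 0.6126j + 0.6322k
-0.3578 + 0.3117i - 0.6126j + 0.6322k


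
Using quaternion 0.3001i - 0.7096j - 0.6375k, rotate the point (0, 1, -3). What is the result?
(0.722, -2.707, 1.466)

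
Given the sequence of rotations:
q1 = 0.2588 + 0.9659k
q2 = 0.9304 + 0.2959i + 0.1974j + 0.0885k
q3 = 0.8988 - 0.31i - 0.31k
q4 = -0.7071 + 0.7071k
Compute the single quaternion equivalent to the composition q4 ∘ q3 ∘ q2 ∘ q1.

q2 · q1 = 0.1553 + 0.2672i - 0.2347j + 0.9216k
q3 · q2 · q1 = 0.5081 + 0.1193i - 0.0081j + 0.8529k
q4 · q3 · q2 · q1 = -0.9624 - 0.0786i + 0.0901j - 0.2438k
-0.9624 - 0.0786i + 0.0901j - 0.2438k


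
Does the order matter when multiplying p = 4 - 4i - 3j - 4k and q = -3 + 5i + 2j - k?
Yes: pq = 10 + 43i - 7j + 15k ≠ 10 + 21i + 41j + k = qp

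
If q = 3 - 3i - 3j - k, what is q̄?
3 + 3i + 3j + k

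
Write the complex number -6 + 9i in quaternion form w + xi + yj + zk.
-6 + 9i + 0j + 0k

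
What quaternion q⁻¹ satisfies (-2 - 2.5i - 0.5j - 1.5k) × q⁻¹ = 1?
-0.1569 + 0.1961i + 0.0392j + 0.1176k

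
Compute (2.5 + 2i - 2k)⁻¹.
0.1754 - 0.1404i + 0.1404k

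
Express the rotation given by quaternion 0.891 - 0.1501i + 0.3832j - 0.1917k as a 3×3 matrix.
[[0.6328, 0.2266, 0.7404], [-0.4566, 0.8814, 0.1206], [-0.6253, -0.4144, 0.6613]]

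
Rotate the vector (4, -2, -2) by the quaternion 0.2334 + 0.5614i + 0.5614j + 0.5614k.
(-3.564, 3.354, 0.21)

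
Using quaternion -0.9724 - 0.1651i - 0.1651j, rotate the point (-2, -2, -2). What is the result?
(-2.642, -1.358, -1.782)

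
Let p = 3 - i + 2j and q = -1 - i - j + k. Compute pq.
-2 - 4j + 6k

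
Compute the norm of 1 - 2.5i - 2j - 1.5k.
3.674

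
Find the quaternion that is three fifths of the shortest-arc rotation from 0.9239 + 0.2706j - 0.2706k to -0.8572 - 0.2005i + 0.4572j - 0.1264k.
0.9745 + 0.1312i - 0.1779j - 0.0385k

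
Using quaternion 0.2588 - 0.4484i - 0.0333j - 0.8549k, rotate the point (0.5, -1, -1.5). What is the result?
(-1.828, 0.224, -0.326)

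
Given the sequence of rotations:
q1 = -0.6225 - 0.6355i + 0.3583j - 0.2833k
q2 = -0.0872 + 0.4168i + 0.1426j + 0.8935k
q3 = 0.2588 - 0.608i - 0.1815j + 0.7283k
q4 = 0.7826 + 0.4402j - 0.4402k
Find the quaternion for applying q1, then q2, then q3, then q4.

q2 · q1 = 0.5212 - 0.5646i - 0.5698j - 0.2915k
q3 · q2 · q1 = -0.0995 + 0.0049i - 0.8305j + 0.5481k
q4 · q3 · q2 · q1 = 0.529 - 0.1205i - 0.6959j + 0.4706k
0.529 - 0.1205i - 0.6959j + 0.4706k


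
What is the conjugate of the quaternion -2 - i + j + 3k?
-2 + i - j - 3k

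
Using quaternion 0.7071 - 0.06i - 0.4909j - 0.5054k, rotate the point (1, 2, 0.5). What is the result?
(1.238, 0.599, 1.833)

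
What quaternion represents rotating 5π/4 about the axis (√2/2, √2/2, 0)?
-0.3827 + 0.6533i + 0.6533j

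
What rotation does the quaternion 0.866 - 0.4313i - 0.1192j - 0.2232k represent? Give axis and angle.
axis = (-0.8625, -0.2384, -0.4464), θ = π/3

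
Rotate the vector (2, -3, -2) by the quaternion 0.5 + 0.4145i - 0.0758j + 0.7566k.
(1.043, 3.911, -0.783)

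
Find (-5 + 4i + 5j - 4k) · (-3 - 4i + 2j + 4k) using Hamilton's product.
37 + 36i - 25j + 20k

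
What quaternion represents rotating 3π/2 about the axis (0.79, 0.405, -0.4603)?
-0.7071 + 0.5586i + 0.2864j - 0.3255k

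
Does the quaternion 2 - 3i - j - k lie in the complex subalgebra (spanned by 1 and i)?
No. The quaternion 2 - 3i - j - k has j-coefficient y = -1 and k-coefficient z = -1, not both zero, so it does not lie in the complex subalgebra spanned by 1 and i.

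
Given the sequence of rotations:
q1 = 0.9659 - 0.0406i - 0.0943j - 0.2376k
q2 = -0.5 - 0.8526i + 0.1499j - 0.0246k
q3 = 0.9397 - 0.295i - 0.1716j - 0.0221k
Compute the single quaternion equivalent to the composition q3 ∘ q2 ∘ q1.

q2 · q1 = -0.5093 - 0.8412i - 0.0096j + 0.1815k
q3 · q2 · q1 = -0.7244 - 0.6716i + 0.1505j + 0.0403k
-0.7244 - 0.6716i + 0.1505j + 0.0403k


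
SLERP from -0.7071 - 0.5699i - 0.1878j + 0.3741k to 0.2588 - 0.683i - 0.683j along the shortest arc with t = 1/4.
-0.5149 - 0.7013i - 0.3781j + 0.3164k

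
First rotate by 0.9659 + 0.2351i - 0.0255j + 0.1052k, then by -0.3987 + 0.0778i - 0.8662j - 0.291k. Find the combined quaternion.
-0.3949 - 0.1171i - 0.9031j - 0.1214k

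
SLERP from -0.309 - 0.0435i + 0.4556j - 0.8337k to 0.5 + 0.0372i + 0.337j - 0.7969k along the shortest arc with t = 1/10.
-0.2283 - 0.0359i + 0.458j - 0.8584k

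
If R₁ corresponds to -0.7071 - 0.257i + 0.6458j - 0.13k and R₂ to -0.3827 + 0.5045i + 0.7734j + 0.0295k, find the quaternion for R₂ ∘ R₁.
-0.0954 - 0.378i - 0.736j + 0.5535k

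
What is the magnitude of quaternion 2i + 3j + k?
√14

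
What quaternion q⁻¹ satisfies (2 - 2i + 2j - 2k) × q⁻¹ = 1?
0.125 + 0.125i - 0.125j + 0.125k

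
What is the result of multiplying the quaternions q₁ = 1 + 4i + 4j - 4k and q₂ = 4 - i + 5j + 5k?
8 + 55i + 5j + 13k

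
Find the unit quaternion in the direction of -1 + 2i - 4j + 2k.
-0.2 + 0.4i - 0.8j + 0.4k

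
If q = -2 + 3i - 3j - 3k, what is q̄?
-2 - 3i + 3j + 3k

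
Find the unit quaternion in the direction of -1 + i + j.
-0.5774 + 0.5774i + 0.5774j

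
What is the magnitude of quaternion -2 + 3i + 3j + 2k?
√26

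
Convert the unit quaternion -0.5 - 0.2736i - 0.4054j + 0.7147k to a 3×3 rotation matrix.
[[-0.3503, 0.9365, 0.0143], [-0.4929, -0.1713, -0.8531], [-0.7965, -0.3059, 0.5216]]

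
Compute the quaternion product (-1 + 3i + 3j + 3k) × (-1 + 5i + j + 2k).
-23 - 5i + 5j - 17k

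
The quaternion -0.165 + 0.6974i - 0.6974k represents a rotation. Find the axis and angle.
axis = (√2/2, 0, -√2/2), θ = 199°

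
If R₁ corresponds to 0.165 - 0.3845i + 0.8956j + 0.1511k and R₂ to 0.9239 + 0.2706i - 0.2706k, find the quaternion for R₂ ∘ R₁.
0.2974 - 0.0682i + 0.8906j + 0.3373k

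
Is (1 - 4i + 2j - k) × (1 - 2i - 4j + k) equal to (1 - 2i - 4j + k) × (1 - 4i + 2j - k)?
No: pq = 2 - 8i + 4j + 20k ≠ 2 - 4i - 8j - 20k = qp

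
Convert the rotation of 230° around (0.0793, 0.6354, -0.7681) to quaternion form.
-0.4226 + 0.0719i + 0.5759j - 0.6961k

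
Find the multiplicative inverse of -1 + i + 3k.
-0.0909 - 0.0909i - 0.2727k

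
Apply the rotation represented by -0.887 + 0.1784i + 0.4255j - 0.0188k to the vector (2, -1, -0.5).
(1.537, -0.716, 1.542)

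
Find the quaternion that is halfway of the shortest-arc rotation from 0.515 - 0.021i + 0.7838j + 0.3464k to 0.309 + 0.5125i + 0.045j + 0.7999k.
0.4821 + 0.2876i + 0.4849j + 0.6707k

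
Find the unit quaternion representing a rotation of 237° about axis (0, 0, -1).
-0.4772 - 0.8788k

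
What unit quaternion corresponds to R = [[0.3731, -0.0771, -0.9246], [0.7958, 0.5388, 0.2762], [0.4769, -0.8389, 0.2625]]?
0.7373 - 0.3781i - 0.4752j + 0.296k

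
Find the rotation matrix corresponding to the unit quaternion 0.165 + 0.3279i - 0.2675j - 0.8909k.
[[-0.7305, 0.1186, -0.6725], [-0.4694, -0.8024, 0.3684], [-0.496, 0.5848, 0.6419]]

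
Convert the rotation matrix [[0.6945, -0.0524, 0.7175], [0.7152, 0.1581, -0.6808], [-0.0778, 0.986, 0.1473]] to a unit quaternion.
0.7071 + 0.5893i + 0.2812j + 0.2714k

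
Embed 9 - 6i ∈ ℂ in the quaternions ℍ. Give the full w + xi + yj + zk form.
9 - 6i + 0j + 0k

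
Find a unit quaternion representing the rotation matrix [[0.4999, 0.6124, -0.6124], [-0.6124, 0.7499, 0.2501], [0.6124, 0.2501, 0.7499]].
0.866 - 0.3536j - 0.3536k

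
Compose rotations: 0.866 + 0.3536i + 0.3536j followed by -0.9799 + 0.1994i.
-0.9191 - 0.1738i - 0.3465j + 0.0705k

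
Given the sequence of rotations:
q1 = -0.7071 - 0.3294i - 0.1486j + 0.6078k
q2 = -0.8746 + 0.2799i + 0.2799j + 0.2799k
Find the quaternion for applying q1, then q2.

q2 · q1 = 0.5821 + 0.3019i - 0.3303j - 0.6789k
0.5821 + 0.3019i - 0.3303j - 0.6789k


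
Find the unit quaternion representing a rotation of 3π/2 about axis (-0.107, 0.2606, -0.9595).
-0.7071 - 0.0757i + 0.1843j - 0.6785k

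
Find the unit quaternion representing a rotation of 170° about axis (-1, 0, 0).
0.0872 - 0.9962i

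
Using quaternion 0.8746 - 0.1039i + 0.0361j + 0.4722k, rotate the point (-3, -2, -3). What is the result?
(0.118, -4.168, -2.148)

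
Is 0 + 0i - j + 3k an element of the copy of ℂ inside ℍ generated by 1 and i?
No. The quaternion -j + 3k has j-coefficient y = -1 and k-coefficient z = 3, not both zero, so it does not lie in the complex subalgebra spanned by 1 and i.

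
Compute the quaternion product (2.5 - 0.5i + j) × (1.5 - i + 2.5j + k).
0.75 - 2.25i + 8.25j + 2.25k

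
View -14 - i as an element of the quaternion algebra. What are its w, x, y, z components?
-14 - i + 0j + 0k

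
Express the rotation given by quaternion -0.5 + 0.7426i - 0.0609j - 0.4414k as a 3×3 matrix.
[[0.6029, -0.5318, -0.5947], [0.351, -0.4926, 0.7964], [-0.7165, -0.6888, -0.1103]]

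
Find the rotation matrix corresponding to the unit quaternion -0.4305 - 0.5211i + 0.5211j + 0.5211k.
[[-0.0862, -0.0944, -0.9918], [-0.9918, -0.0862, 0.0944], [-0.0944, 0.9918, -0.0862]]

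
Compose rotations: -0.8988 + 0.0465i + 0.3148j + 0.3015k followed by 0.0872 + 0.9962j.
-0.392 + 0.3044i - 0.8679j - 0.02k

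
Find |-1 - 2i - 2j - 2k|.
√13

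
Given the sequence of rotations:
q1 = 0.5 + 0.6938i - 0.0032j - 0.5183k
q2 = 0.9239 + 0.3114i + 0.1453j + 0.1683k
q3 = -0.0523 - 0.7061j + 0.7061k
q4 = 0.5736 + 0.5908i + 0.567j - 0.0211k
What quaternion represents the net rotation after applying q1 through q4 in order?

q2 · q1 = 0.3336 + 0.7219i + 0.3479j - 0.4965k
q3 · q2 · q1 = 0.5788 + 0.0672i + 0.256j + 0.7713k
q4 · q3 · q2 · q1 = 0.1634 + 0.8232i + 0.0179j + 0.5433k
0.1634 + 0.8232i + 0.0179j + 0.5433k


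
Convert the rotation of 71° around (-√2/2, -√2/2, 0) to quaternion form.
0.8141 - 0.4106i - 0.4106j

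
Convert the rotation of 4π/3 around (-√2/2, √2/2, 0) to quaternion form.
-0.5 - 0.6124i + 0.6124j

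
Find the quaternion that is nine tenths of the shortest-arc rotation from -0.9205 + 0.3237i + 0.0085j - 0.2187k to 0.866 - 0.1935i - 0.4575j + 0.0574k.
-0.8818 + 0.2093i + 0.416j - 0.0749k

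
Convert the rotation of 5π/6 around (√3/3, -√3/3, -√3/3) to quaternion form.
0.2588 + 0.5577i - 0.5577j - 0.5577k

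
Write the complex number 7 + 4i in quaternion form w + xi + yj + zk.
7 + 4i + 0j + 0k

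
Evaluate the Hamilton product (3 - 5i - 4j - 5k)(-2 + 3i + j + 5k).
38 + 4i + 21j + 32k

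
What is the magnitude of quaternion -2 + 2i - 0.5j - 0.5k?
2.915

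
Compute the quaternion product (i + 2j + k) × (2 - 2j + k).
3 + 6i + 3j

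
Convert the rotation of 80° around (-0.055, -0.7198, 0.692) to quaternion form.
0.766 - 0.0354i - 0.4627j + 0.4448k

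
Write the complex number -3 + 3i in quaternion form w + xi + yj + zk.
-3 + 3i + 0j + 0k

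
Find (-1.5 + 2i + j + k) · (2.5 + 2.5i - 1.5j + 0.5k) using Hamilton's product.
-7.75 + 3.25i + 6.25j - 3.75k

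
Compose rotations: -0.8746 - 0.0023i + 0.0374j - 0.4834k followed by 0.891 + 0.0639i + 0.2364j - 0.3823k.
-0.9728 - 0.1579i - 0.1417j - 0.0934k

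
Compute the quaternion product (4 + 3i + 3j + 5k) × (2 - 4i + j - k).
22 - 18i - 7j + 21k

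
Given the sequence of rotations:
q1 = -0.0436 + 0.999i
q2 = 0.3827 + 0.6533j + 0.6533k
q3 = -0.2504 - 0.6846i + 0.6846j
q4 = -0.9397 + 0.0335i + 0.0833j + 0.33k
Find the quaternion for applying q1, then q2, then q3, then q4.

q2 · q1 = -0.0167 + 0.3823i + 0.6242j - 0.6811k
q3 · q2 · q1 = -0.1614 - 0.5506i - 0.634j - 0.5185k
q4 · q3 · q2 · q1 = 0.394 + 0.678i + 0.418j + 0.4586k
0.394 + 0.678i + 0.418j + 0.4586k


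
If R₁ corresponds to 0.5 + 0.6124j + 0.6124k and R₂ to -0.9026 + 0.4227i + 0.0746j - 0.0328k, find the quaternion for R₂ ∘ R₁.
-0.4769 + 0.2771i - 0.7743j - 0.3103k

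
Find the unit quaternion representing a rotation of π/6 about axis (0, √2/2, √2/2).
0.9659 + 0.183j + 0.183k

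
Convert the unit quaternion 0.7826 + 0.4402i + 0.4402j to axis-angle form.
axis = (√2/2, √2/2, 0), θ = 77°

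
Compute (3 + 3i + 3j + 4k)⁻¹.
0.0698 - 0.0698i - 0.0698j - 0.093k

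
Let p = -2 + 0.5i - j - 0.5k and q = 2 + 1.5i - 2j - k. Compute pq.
-7.25 - 2i + 1.75j + 1.5k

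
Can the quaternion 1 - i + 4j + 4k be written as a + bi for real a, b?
No. The quaternion 1 - i + 4j + 4k has j-coefficient y = 4 and k-coefficient z = 4, not both zero, so it does not lie in the complex subalgebra spanned by 1 and i.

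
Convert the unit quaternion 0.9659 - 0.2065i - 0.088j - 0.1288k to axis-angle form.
axis = (-0.7979, -0.34, -0.4977), θ = π/6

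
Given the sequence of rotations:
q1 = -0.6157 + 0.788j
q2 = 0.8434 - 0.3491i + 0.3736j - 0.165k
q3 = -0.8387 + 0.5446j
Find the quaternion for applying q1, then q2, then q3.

q2 · q1 = -0.8137 + 0.345i + 0.4346j - 0.1735k
q3 · q2 · q1 = 0.4458 - 0.3838i - 0.8076j - 0.0424k
0.4458 - 0.3838i - 0.8076j - 0.0424k


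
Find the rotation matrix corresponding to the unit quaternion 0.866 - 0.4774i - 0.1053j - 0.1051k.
[[0.9557, 0.2826, -0.082], [-0.0815, 0.5221, 0.849], [0.2827, -0.8047, 0.522]]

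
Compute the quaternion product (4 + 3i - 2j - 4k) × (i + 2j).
1 + 12i + 4j + 8k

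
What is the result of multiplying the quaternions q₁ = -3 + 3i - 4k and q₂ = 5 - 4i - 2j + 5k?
17 + 19i + 7j - 41k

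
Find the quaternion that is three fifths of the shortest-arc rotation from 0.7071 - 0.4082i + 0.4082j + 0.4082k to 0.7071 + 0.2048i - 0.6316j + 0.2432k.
0.884 - 0.0614i - 0.2511j + 0.3895k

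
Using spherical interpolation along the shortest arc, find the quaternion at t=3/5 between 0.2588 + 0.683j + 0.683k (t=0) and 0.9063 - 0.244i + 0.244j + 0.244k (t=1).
0.7221 - 0.1625i + 0.4755j + 0.4755k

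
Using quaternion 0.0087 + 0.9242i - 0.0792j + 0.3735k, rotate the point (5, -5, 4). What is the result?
(7.063, 3.936, 0.791)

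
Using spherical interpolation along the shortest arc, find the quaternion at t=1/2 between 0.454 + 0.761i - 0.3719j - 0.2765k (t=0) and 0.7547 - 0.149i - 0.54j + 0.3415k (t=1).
0.7395 + 0.3744i - 0.5579j + 0.0398k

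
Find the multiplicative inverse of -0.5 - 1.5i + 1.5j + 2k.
-0.0571 + 0.1714i - 0.1714j - 0.2286k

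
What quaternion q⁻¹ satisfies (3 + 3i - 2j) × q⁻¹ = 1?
0.1364 - 0.1364i + 0.0909j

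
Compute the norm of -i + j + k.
√3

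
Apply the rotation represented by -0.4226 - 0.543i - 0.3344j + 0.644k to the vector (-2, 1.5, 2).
(0.634, -2.046, 2.38)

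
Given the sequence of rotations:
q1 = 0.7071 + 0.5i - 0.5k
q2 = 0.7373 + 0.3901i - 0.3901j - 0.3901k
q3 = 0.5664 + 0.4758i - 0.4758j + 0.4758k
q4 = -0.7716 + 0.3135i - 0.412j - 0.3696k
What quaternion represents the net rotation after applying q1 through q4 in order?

q2 · q1 = 0.1312 + 0.8395i - 0.2758j - 0.4494k
q3 · q2 · q1 = -0.2425 + 0.883i + 0.3946j + 0.0761k
q4 · q3 · q2 · q1 = 0.101 - 0.6429i - 0.5548j + 0.5184k
0.101 - 0.6429i - 0.5548j + 0.5184k


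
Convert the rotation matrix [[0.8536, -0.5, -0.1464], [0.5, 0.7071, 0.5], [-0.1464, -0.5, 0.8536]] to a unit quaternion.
0.9239 - 0.2706i + 0.2706k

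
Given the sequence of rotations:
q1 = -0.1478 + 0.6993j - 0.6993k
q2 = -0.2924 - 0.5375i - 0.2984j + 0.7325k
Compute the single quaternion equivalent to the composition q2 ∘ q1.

q2 · q1 = 0.7641 - 0.2241i - 0.5362j - 0.2797k
0.7641 - 0.2241i - 0.5362j - 0.2797k


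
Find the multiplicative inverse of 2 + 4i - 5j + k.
0.0435 - 0.087i + 0.1087j - 0.0217k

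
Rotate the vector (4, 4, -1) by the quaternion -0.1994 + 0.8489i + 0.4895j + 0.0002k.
(5.603, 1.22, 0.349)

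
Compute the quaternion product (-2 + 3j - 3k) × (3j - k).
-12 + 6i - 6j + 2k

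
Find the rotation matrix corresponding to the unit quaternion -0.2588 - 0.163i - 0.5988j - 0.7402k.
[[-0.8129, -0.1879, 0.5512], [0.5783, -0.1489, 0.8021], [-0.0686, 0.9708, 0.2297]]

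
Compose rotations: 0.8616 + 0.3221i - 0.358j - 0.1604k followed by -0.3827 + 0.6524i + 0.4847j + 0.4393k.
-0.2959 + 0.5184i + 0.8008j + 0.0502k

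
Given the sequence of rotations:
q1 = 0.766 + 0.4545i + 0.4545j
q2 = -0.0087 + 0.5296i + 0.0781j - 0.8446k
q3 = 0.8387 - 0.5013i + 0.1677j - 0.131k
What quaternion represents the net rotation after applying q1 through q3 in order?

q2 · q1 = -0.2829 + 0.7856i - 0.328j - 0.4418k
q3 · q2 · q1 = 0.1537 + 0.6836i - 0.6469j - 0.3008k
0.1537 + 0.6836i - 0.6469j - 0.3008k


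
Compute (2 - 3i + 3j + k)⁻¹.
0.087 + 0.1304i - 0.1304j - 0.0435k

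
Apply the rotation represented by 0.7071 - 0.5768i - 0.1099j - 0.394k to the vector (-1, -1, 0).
(-1.349, 0.406, 0.119)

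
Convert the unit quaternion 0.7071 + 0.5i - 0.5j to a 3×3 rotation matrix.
[[0.5, -0.5, -0.7071], [-0.5, 0.5, -0.7071], [0.7071, 0.7071, 0]]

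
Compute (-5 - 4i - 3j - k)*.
-5 + 4i + 3j + k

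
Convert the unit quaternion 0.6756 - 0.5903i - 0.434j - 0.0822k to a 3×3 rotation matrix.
[[0.6098, 0.6234, -0.4894], [0.4013, 0.2896, 0.869], [0.6835, -0.7263, -0.0736]]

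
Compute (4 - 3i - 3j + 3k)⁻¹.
0.093 + 0.0698i + 0.0698j - 0.0698k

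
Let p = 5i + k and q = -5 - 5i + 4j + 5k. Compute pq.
20 - 29i - 30j + 15k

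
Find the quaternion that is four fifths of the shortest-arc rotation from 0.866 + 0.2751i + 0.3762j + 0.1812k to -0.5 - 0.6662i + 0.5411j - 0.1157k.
0.6478 + 0.6461i - 0.3766j + 0.1452k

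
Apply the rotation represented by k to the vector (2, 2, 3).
(-2, -2, 3)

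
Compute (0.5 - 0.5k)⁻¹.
1 + k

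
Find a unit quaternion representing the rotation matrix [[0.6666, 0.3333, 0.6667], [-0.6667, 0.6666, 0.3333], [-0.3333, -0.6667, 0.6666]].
0.866 - 0.2887i + 0.2887j - 0.2887k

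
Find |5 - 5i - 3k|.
√59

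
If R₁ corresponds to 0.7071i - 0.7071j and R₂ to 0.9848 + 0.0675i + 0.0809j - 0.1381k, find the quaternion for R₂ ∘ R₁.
0.0095 + 0.5987i - 0.794j - 0.1049k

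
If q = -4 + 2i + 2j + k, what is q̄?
-4 - 2i - 2j - k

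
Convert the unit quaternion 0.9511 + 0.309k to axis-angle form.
axis = (0, 0, 1), θ = 36°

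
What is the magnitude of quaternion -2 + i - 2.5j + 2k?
3.905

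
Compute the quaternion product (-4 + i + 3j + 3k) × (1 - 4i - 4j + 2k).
6 + 35i + 5j + 3k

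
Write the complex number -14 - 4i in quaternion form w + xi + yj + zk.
-14 - 4i + 0j + 0k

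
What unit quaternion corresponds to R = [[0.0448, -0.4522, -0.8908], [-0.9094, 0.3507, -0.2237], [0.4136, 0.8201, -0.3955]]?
-0.5 - 0.5219i + 0.6522j + 0.2286k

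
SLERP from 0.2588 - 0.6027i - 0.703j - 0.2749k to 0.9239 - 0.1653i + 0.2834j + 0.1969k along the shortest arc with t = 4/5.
0.9363 - 0.331i + 0.0573j + 0.1026k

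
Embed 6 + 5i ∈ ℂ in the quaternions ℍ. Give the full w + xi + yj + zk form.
6 + 5i + 0j + 0k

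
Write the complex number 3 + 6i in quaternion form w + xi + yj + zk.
3 + 6i + 0j + 0k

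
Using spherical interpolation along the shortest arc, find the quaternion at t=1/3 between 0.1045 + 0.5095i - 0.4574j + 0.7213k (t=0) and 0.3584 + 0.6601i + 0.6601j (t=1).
0.2603 + 0.7467i - 0.0686j + 0.6082k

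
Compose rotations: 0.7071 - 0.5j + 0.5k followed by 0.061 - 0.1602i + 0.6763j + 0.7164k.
0.0231 + 0.5831i + 0.5278j + 0.6172k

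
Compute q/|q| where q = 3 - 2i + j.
0.8018 - 0.5345i + 0.2673j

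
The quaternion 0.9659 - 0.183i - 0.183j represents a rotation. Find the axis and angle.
axis = (-√2/2, -√2/2, 0), θ = π/6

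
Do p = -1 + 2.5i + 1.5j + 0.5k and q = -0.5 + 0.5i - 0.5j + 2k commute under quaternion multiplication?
No: pq = -1 + 1.5i - 5j - 4.25k ≠ -1 - 5i + 4.5j - 0.25k = qp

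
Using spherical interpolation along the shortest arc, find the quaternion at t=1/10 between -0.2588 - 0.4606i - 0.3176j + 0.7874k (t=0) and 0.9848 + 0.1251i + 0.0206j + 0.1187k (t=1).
-0.3838 - 0.4594i - 0.3077j + 0.7396k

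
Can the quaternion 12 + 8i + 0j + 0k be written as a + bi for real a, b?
Yes. The quaternion 12 + 8i has j- and k-coefficients y = z = 0, so it lies in the complex subalgebra spanned by 1 and i.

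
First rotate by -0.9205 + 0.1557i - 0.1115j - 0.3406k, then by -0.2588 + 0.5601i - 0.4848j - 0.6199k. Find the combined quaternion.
-0.1142 - 0.4599i + 0.5694j + 0.6718k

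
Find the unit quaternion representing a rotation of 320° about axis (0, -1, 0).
-0.9397 - 0.342j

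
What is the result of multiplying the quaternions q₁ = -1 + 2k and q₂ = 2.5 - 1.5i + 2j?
-2.5 - 2.5i - 5j + 5k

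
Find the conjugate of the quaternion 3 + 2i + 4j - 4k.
3 - 2i - 4j + 4k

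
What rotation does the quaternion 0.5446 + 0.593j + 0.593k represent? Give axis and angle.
axis = (0, √2/2, √2/2), θ = 114°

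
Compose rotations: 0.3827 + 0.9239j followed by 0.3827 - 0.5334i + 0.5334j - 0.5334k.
-0.3463 + 0.2887i + 0.5577j - 0.6969k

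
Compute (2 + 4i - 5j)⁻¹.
0.0444 - 0.0889i + 0.1111j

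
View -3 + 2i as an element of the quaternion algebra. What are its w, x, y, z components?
-3 + 2i + 0j + 0k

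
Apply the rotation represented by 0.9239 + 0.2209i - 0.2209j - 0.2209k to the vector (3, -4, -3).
(2.689, -3.805, -3.506)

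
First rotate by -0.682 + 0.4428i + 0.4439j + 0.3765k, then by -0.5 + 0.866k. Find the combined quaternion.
0.015 - 0.6058i + 0.1615j - 0.7789k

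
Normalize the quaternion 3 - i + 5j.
0.5071 - 0.169i + 0.8452j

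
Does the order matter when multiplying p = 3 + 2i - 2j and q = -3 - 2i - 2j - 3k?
Yes: pq = -9 - 6i + 6j - 17k ≠ -9 - 18i - 6j - k = qp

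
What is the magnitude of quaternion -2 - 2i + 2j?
√12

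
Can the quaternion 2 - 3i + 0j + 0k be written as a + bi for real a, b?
Yes. The quaternion 2 - 3i has j- and k-coefficients y = z = 0, so it lies in the complex subalgebra spanned by 1 and i.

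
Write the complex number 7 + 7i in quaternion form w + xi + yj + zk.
7 + 7i + 0j + 0k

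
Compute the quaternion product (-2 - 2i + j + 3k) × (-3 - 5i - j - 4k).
9 + 15i - 24j + 6k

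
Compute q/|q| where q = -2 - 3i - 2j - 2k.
-0.4364 - 0.6547i - 0.4364j - 0.4364k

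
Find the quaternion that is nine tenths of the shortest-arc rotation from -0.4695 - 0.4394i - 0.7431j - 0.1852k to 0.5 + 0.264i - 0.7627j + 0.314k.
0.4168 + 0.1928i - 0.8439j + 0.2774k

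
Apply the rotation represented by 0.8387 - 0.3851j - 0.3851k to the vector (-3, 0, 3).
(-3.158, 2.828, 0.172)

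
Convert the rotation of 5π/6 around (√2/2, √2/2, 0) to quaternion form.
0.2588 + 0.683i + 0.683j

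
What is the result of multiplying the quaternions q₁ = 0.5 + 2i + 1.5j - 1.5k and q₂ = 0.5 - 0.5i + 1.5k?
3.5 + 3i - 1.5j + 0.75k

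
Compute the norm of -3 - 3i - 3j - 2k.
√31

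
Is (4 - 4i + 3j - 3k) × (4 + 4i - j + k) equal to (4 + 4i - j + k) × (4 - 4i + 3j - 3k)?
No: pq = 38 - 16k ≠ 38 + 16j = qp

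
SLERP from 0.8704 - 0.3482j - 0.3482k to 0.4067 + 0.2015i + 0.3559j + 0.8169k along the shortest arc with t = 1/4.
0.6403 - 0.0747i - 0.4484j - 0.6192k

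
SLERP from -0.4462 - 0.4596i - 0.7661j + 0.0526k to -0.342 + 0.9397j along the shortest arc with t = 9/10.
0.2653 - 0.0539i - 0.9626j + 0.0062k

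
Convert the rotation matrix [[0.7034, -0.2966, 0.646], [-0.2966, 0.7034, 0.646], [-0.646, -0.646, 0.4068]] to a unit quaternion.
0.8387 - 0.3851i + 0.3851j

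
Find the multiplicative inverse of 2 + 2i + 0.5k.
0.2424 - 0.2424i - 0.0606k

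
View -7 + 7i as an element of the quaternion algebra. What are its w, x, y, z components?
-7 + 7i + 0j + 0k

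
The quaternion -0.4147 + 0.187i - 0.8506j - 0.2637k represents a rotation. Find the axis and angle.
axis = (0.2055, -0.9348, -0.2898), θ = 229°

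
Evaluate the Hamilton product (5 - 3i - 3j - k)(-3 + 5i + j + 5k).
8 + 20i + 24j + 40k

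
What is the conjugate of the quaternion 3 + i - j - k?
3 - i + j + k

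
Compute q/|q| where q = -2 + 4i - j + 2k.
-0.4 + 0.8i - 0.2j + 0.4k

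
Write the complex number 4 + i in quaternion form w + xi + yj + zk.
4 + i + 0j + 0k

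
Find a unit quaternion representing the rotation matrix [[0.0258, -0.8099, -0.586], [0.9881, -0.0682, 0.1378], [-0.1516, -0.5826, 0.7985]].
0.6626 - 0.2718i - 0.1639j + 0.6784k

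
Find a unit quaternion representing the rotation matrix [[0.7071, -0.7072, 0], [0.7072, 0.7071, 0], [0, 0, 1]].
0.9239 + 0.3827k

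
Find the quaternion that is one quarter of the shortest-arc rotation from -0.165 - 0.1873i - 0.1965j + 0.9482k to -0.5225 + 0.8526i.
0.0424 - 0.4819i - 0.1776j + 0.857k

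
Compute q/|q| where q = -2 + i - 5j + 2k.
-0.343 + 0.1715i - 0.8575j + 0.343k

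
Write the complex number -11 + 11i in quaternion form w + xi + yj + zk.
-11 + 11i + 0j + 0k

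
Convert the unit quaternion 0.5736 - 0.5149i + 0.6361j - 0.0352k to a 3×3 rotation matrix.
[[0.1883, -0.6147, 0.766], [-0.6954, 0.4673, 0.5459], [-0.6935, -0.6355, -0.3395]]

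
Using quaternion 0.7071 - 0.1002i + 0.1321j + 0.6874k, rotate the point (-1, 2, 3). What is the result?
(-1.87, 0.094, 3.239)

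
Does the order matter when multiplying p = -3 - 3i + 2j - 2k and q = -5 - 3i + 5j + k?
Yes: pq = -2 + 36i - 16j - 2k ≠ -2 + 12i - 34j + 16k = qp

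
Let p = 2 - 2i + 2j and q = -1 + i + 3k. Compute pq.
10i + 4j + 4k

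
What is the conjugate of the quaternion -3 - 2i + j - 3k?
-3 + 2i - j + 3k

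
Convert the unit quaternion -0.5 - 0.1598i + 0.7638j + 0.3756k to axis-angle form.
axis = (-0.1845, 0.882, 0.4337), θ = 4π/3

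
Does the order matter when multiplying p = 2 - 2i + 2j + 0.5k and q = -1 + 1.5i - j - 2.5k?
Yes: pq = 4.25 + 0.5i - 8.25j - 6.5k ≠ 4.25 + 9.5i + 0.25j - 4.5k = qp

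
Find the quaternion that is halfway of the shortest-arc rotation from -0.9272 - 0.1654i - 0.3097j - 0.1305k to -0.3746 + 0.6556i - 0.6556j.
-0.7666 + 0.2887i - 0.5684j - 0.0768k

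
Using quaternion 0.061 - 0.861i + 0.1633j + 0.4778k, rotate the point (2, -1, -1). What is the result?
(2.123, 0.232, -1.2)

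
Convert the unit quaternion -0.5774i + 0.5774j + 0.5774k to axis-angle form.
axis = (-√3/3, √3/3, √3/3), θ = π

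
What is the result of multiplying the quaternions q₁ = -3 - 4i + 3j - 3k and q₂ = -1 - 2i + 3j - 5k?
-29 + 4i - 26j + 12k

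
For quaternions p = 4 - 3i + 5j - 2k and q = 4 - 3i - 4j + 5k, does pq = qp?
No: pq = 37 - 7i + 25j + 39k ≠ 37 - 41i - 17j - 15k = qp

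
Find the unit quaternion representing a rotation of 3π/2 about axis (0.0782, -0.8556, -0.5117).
-0.7071 + 0.0553i - 0.605j - 0.3618k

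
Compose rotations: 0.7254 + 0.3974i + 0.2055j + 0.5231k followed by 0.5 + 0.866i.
0.0186 + 0.8269i - 0.3503j + 0.4395k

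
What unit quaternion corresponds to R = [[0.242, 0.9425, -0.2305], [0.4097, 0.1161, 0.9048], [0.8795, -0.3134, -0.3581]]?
-0.5 + 0.6091i + 0.555j + 0.2664k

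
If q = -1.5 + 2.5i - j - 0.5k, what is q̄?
-1.5 - 2.5i + j + 0.5k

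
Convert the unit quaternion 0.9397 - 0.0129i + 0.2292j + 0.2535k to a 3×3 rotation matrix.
[[0.7664, -0.4823, 0.4242], [0.4705, 0.8711, 0.1404], [-0.4373, 0.092, 0.8946]]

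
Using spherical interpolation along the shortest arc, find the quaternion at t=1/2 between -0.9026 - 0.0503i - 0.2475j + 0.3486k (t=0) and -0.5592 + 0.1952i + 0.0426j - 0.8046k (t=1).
-0.9421 + 0.0934i - 0.132j - 0.2939k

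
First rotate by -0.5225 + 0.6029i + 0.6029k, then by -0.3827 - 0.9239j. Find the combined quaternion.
0.2 - 0.7877i + 0.4827j + 0.3263k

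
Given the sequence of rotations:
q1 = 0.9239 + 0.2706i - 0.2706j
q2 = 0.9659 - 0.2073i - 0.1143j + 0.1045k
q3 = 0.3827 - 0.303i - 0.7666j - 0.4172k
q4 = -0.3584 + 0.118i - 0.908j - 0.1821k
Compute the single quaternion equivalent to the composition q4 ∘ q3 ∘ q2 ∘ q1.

q2 · q1 = 0.9176 + 0.0981i - 0.3387j + 0.1836k
q3 · q2 · q1 = 0.1978 - 0.5225i - 0.8183j - 0.1347k
q4 · q3 · q2 · q1 = -0.7768 + 0.1839i + 0.2247j - 0.5587k
-0.7768 + 0.1839i + 0.2247j - 0.5587k


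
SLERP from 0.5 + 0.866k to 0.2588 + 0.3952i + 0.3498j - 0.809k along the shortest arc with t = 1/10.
0.4339 - 0.0463i - 0.041j + 0.8988k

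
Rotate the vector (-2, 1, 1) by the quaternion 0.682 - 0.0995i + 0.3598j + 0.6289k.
(-0.464, -0.795, 2.27)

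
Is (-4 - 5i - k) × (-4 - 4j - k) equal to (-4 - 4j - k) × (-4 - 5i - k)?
No: pq = 15 + 16i + 11j + 28k ≠ 15 + 24i + 21j - 12k = qp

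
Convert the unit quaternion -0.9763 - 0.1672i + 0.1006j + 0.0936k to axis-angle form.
axis = (-0.7726, 0.4648, 0.4325), θ = 335°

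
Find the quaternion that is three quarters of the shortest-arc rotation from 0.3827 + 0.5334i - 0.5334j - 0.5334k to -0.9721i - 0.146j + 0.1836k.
0.1126 + 0.9447i - 0.0386j - 0.3057k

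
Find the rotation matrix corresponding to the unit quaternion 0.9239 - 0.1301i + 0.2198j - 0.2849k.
[[0.741, 0.4692, 0.4803], [-0.5836, 0.8038, 0.1152], [-0.332, -0.3656, 0.8695]]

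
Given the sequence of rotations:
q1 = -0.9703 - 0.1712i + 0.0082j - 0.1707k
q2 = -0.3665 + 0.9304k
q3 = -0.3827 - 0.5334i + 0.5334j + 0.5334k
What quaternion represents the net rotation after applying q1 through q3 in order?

q2 · q1 = 0.5144 + 0.0551i - 0.1623j - 0.8402k
q3 · q2 · q1 = 0.3673 - 0.6571i - 0.0823j + 0.6531k
0.3673 - 0.6571i - 0.0823j + 0.6531k


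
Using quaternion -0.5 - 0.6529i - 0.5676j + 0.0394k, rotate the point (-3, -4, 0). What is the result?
(-4.18, -2.683, -0.576)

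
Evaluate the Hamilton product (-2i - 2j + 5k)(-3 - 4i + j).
-6 + i - 14j - 25k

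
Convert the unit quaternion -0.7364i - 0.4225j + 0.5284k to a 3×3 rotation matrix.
[[0.0846, 0.6223, -0.7782], [0.6223, -0.643, -0.4465], [-0.7782, -0.4465, -0.4416]]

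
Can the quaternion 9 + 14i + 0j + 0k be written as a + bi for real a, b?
Yes. The quaternion 9 + 14i has j- and k-coefficients y = z = 0, so it lies in the complex subalgebra spanned by 1 and i.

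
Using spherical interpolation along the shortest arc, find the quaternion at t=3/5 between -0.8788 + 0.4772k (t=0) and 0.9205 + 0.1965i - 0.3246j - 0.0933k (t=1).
-0.9374 - 0.1218i + 0.2012j + 0.257k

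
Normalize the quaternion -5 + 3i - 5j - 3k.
-0.6063 + 0.3638i - 0.6063j - 0.3638k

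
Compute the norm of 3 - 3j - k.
√19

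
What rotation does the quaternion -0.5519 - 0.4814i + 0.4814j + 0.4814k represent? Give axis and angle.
axis = (-√3/3, √3/3, √3/3), θ = 247°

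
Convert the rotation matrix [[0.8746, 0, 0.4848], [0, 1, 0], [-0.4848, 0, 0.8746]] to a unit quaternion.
0.9681 + 0.2504j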